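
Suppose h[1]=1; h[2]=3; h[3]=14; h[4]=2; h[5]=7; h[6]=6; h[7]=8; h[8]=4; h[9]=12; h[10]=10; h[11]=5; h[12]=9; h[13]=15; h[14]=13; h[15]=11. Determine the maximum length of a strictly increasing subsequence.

Track the smallest tail for each achievable length (strict):
1 → extends → [1]
3 → extends → [1, 3]
14 → extends → [1, 3, 14]
2 → replaces 3 → [1, 2, 14]
7 → replaces 14 → [1, 2, 7]
6 → replaces 7 → [1, 2, 6]
8 → extends → [1, 2, 6, 8]
4 → replaces 6 → [1, 2, 4, 8]
12 → extends → [1, 2, 4, 8, 12]
10 → replaces 12 → [1, 2, 4, 8, 10]
5 → replaces 8 → [1, 2, 4, 5, 10]
9 → replaces 10 → [1, 2, 4, 5, 9]
15 → extends → [1, 2, 4, 5, 9, 15]
13 → replaces 15 → [1, 2, 4, 5, 9, 13]
11 → replaces 13 → [1, 2, 4, 5, 9, 11]
Six tails, so the longest strictly increasing subsequence has length 6 (e.g. 1, 3, 7, 8, 12, 15).

6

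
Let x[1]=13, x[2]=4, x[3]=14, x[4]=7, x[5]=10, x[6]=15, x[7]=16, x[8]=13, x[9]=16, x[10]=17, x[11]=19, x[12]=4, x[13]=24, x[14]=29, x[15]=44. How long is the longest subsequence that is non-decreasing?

Let dp[i] be the length of the longest such subsequence ending at index i:
i:      1  2  3  4  5  6  7  8  9 10 11 12 13 14 15
x[i]:  13  4 14  7 10 15 16 13 16 17 19  4 24 29 44
dp:     1  1  2  2  3  4  5  4  6  7  8  2  9 10 11
Maximum dp value is 11.

11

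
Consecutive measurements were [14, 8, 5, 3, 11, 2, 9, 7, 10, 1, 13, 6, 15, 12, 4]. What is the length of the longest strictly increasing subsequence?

5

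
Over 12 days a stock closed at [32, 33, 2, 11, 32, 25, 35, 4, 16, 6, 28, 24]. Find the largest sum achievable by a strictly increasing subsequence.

Let S[i] be the best sum of a strictly increasing subsequence ending at i:
i:       1   2   3   4   5   6   7   8   9  10  11  12
a[i]:   32  33   2  11  32  25  35   4  16   6  28  24
S:      32  65   2  13  45  38 100   6  29  12  66  53
Maximum is 100 (e.g. 32 + 33 + 35).

100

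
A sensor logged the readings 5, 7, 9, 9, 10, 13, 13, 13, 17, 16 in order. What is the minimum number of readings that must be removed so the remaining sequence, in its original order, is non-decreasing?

1

Fewest deletions = n − (longest non-decreasing subsequence).
Patience tails:
5 → extends → [5]
7 → extends → [5, 7]
9 → extends → [5, 7, 9]
9 → extends → [5, 7, 9, 9]
10 → extends → [5, 7, 9, 9, 10]
13 → extends → [5, 7, 9, 9, 10, 13]
13 → extends → [5, 7, 9, 9, 10, 13, 13]
13 → extends → [5, 7, 9, 9, 10, 13, 13, 13]
17 → extends → [5, 7, 9, 9, 10, 13, 13, 13, 17]
16 → replaces 17 → [5, 7, 9, 9, 10, 13, 13, 13, 16]
Longest non-decreasing subsequence has length 9, so deletions = 10 − 9 = 1.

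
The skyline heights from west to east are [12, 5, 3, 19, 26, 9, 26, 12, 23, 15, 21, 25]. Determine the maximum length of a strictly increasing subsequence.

6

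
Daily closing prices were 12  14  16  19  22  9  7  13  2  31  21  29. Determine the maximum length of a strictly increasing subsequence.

6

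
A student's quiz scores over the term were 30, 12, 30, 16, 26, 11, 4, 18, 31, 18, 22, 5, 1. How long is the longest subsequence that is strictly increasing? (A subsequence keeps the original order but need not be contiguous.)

4

Track the smallest tail for each achievable length (strict):
30 → extends → [30]
12 → replaces 30 → [12]
30 → extends → [12, 30]
16 → replaces 30 → [12, 16]
26 → extends → [12, 16, 26]
11 → replaces 12 → [11, 16, 26]
4 → replaces 11 → [4, 16, 26]
18 → replaces 26 → [4, 16, 18]
31 → extends → [4, 16, 18, 31]
18 → already a tail → [4, 16, 18, 31]
22 → replaces 31 → [4, 16, 18, 22]
5 → replaces 16 → [4, 5, 18, 22]
1 → replaces 4 → [1, 5, 18, 22]
Four tails, so the longest strictly increasing subsequence has length 4 (e.g. 12, 16, 26, 31).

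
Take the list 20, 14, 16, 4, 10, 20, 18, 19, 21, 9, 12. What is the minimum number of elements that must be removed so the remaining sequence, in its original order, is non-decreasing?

Fewest deletions = n − (longest non-decreasing subsequence).
i:      1  2  3  4  5  6  7  8  9 10 11
a[i]:  20 14 16  4 10 20 18 19 21  9 12
dp:     1  1  2  1  2  3  3  4  5  2  3
max dp = 5, so deletions = 11 − 5 = 6.

6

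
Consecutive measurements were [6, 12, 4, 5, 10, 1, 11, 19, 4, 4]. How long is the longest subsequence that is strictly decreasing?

Negate each value so 'decreasing' becomes 'increasing', then run patience tails on the negated sequence:
-6 → extends → [-6]
-12 → replaces -6 → [-12]
-4 → extends → [-12, -4]
-5 → replaces -4 → [-12, -5]
-10 → replaces -5 → [-12, -10]
-1 → extends → [-12, -10, -1]
-11 → replaces -10 → [-12, -11, -1]
-19 → replaces -12 → [-19, -11, -1]
-4 → replaces -1 → [-19, -11, -4]
-4 → already a tail → [-19, -11, -4]
Three tails, so the longest strictly decreasing subsequence of the original has length 3.

3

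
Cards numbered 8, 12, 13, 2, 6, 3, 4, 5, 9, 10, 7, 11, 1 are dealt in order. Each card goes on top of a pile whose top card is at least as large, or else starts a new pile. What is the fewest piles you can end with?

The minimum number of non-increasing subsequences covering a sequence equals the length of its longest strictly increasing subsequence.
LIS length is 7 (e.g. 2, 3, 4, 5, 9, 10, 11), so 7 piles are needed.

7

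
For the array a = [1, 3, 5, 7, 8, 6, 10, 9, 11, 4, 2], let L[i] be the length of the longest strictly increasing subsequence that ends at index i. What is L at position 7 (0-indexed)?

6

dp[i] = 1 + max{dp[j] : j<i, a[j]<a[i]} (or 1 if no such j):
i:      0  1  2  3  4  5  6  7  8  9 10
a[i]:   1  3  5  7  8  6 10  9 11  4  2
dp:     1  2  3  4  5  4  6  6  7  3  2
At index 7 the value is 6.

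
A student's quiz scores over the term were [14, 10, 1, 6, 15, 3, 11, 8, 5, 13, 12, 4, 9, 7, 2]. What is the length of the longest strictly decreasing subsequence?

6

Negate each value so 'decreasing' becomes 'increasing', then run patience tails on the negated sequence:
-14 → extends → [-14]
-10 → extends → [-14, -10]
-1 → extends → [-14, -10, -1]
-6 → replaces -1 → [-14, -10, -6]
-15 → replaces -14 → [-15, -10, -6]
-3 → extends → [-15, -10, -6, -3]
-11 → replaces -10 → [-15, -11, -6, -3]
-8 → replaces -6 → [-15, -11, -8, -3]
-5 → replaces -3 → [-15, -11, -8, -5]
-13 → replaces -11 → [-15, -13, -8, -5]
-12 → replaces -8 → [-15, -13, -12, -5]
-4 → extends → [-15, -13, -12, -5, -4]
-9 → replaces -5 → [-15, -13, -12, -9, -4]
-7 → replaces -4 → [-15, -13, -12, -9, -7]
-2 → extends → [-15, -13, -12, -9, -7, -2]
Six tails, so the longest strictly decreasing subsequence of the original has length 6.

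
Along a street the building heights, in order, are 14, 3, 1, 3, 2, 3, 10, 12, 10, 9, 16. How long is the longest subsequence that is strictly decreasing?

4

Negate each value so 'decreasing' becomes 'increasing', then run patience tails on the negated sequence:
-14 → extends → [-14]
-3 → extends → [-14, -3]
-1 → extends → [-14, -3, -1]
-3 → already a tail → [-14, -3, -1]
-2 → replaces -1 → [-14, -3, -2]
-3 → already a tail → [-14, -3, -2]
-10 → replaces -3 → [-14, -10, -2]
-12 → replaces -10 → [-14, -12, -2]
-10 → replaces -2 → [-14, -12, -10]
-9 → extends → [-14, -12, -10, -9]
-16 → replaces -14 → [-16, -12, -10, -9]
Four tails, so the longest strictly decreasing subsequence of the original has length 4.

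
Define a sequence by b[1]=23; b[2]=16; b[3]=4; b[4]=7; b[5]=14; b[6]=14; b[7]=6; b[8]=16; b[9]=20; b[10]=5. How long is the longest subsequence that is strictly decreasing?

5

Let dp[i] be the longest strictly decreasing subsequence ending at i:
i:      1  2  3  4  5  6  7  8  9 10
b[i]:  23 16  4  7 14 14  6 16 20  5
dp:     1  2  3  3  3  3  4  2  2  5
Maximum is 5.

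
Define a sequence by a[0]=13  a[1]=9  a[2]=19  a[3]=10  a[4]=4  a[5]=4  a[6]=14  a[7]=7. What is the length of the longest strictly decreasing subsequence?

3

Negate each value so 'decreasing' becomes 'increasing', then run patience tails on the negated sequence:
-13 → extends → [-13]
-9 → extends → [-13, -9]
-19 → replaces -13 → [-19, -9]
-10 → replaces -9 → [-19, -10]
-4 → extends → [-19, -10, -4]
-4 → already a tail → [-19, -10, -4]
-14 → replaces -10 → [-19, -14, -4]
-7 → replaces -4 → [-19, -14, -7]
Three tails, so the longest strictly decreasing subsequence of the original has length 3.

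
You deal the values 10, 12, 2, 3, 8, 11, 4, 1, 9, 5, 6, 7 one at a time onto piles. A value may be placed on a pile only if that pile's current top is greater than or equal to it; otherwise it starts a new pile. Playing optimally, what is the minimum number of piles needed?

The minimum number of non-increasing subsequences covering a sequence equals the length of its longest strictly increasing subsequence.
LIS length is 6 (e.g. 2, 3, 4, 5, 6, 7), so 6 piles are needed.

6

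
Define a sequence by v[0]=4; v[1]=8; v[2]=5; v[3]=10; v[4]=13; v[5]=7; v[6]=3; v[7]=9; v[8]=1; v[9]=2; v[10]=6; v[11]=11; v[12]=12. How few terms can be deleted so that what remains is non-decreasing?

Fewest deletions = n − (longest non-decreasing subsequence).
i:      0  1  2  3  4  5  6  7  8  9 10 11 12
v[i]:   4  8  5 10 13  7  3  9  1  2  6 11 12
dp:     1  2  2  3  4  3  1  4  1  2  3  5  6
max dp = 6, so deletions = 13 − 6 = 7.

7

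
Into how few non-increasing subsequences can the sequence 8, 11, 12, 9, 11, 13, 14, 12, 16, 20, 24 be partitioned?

Place each on the leftmost legal pile:
8 → new pile 1 (tops now [8])
11 → new pile 2 (tops now [8, 11])
12 → new pile 3 (tops now [8, 11, 12])
9 → pile 2 (tops now [8, 9, 12])
11 → pile 3 (tops now [8, 9, 11])
13 → new pile 4 (tops now [8, 9, 11, 13])
14 → new pile 5 (tops now [8, 9, 11, 13, 14])
12 → pile 4 (tops now [8, 9, 11, 12, 14])
16 → new pile 6 (tops now [8, 9, 11, 12, 14, 16])
20 → new pile 7 (tops now [8, 9, 11, 12, 14, 16, 20])
24 → new pile 8 (tops now [8, 9, 11, 12, 14, 16, 20, 24])
Eight piles.

8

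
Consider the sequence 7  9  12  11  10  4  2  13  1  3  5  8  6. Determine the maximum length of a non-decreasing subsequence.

4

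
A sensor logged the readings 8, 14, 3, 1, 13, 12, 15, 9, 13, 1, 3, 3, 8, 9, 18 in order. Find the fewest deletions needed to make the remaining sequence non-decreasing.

8

Fewest deletions = n − (longest non-decreasing subsequence).
Patience tails:
8 → extends → [8]
14 → extends → [8, 14]
3 → replaces 8 → [3, 14]
1 → replaces 3 → [1, 14]
13 → replaces 14 → [1, 13]
12 → replaces 13 → [1, 12]
15 → extends → [1, 12, 15]
9 → replaces 12 → [1, 9, 15]
13 → replaces 15 → [1, 9, 13]
1 → replaces 9 → [1, 1, 13]
3 → replaces 13 → [1, 1, 3]
3 → extends → [1, 1, 3, 3]
8 → extends → [1, 1, 3, 3, 8]
9 → extends → [1, 1, 3, 3, 8, 9]
18 → extends → [1, 1, 3, 3, 8, 9, 18]
Longest non-decreasing subsequence has length 7, so deletions = 15 − 7 = 8.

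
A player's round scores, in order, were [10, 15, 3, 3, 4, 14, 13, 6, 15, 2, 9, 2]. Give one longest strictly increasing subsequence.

3, 4, 14, 15

Patience tails give the LIS length; then backtrack through the dp parents:
10 → extends → [10]
15 → extends → [10, 15]
3 → replaces 10 → [3, 15]
3 → already a tail → [3, 15]
4 → replaces 15 → [3, 4]
14 → extends → [3, 4, 14]
13 → replaces 14 → [3, 4, 13]
6 → replaces 13 → [3, 4, 6]
15 → extends → [3, 4, 6, 15]
2 → replaces 3 → [2, 4, 6, 15]
9 → replaces 15 → [2, 4, 6, 9]
2 → already a tail → [2, 4, 6, 9]
Length 4; one witness is 3, 4, 14, 15.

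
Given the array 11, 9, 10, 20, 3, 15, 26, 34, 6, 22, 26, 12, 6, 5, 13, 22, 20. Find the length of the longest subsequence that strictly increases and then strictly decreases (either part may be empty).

inc[i] = longest strictly increasing subsequence ending at i; dec[i] = longest strictly decreasing subsequence starting at i:
i:      1  2  3  4  5  6  7  8  9 10 11 12 13 14 15 16 17
a[i]:  11  9 10 20  3 15 26 34  6 22 26 12  6  5 13 22 20
inc:    1  1  2  3  1  3  4  5  2  4  5  3  2  2  4  5  5
dec:    4  3  3  5  1  4  5  5  2  4  4  3  2  1  1  2  1
Best peak at i=8 (value 34): inc=5, dec=5, length 5+5−1 = 9.

9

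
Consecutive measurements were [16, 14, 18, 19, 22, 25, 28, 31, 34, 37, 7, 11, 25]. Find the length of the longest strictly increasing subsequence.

9

Track the smallest tail for each achievable length (strict):
16 → extends → [16]
14 → replaces 16 → [14]
18 → extends → [14, 18]
19 → extends → [14, 18, 19]
22 → extends → [14, 18, 19, 22]
25 → extends → [14, 18, 19, 22, 25]
28 → extends → [14, 18, 19, 22, 25, 28]
31 → extends → [14, 18, 19, 22, 25, 28, 31]
34 → extends → [14, 18, 19, 22, 25, 28, 31, 34]
37 → extends → [14, 18, 19, 22, 25, 28, 31, 34, 37]
7 → replaces 14 → [7, 18, 19, 22, 25, 28, 31, 34, 37]
11 → replaces 18 → [7, 11, 19, 22, 25, 28, 31, 34, 37]
25 → already a tail → [7, 11, 19, 22, 25, 28, 31, 34, 37]
Nine tails, so the longest strictly increasing subsequence has length 9 (e.g. 16, 18, 19, 22, 25, 28, 31, 34, 37).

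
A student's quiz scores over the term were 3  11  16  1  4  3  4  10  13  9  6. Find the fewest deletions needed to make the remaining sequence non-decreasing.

6

Fewest deletions = n − (longest non-decreasing subsequence).
i:      1  2  3  4  5  6  7  8  9 10 11
a[i]:   3 11 16  1  4  3  4 10 13  9  6
dp:     1  2  3  1  2  2  3  4  5  4  4
max dp = 5, so deletions = 11 − 5 = 6.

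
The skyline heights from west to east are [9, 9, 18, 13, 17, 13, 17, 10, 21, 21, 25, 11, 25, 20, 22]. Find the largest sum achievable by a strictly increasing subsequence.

Let S[i] be the best sum of a strictly increasing subsequence ending at i:
i:      1  2  3  4  5  6  7  8  9 10 11 12 13 14 15
a[i]:   9  9 18 13 17 13 17 10 21 21 25 11 25 20 22
S:      9  9 27 22 39 22 39 19 60 60 85 30 85 59 82
Maximum is 85 (e.g. 9 + 13 + 17 + 21 + 25).

85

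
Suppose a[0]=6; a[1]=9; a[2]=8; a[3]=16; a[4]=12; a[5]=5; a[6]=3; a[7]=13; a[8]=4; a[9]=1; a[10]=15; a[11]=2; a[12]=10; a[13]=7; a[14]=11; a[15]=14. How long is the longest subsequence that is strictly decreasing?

5

Let dp[i] be the longest strictly decreasing subsequence ending at i:
i:      0  1  2  3  4  5  6  7  8  9 10 11 12 13 14 15
a[i]:   6  9  8 16 12  5  3 13  4  1 15  2 10  7 11 14
dp:     1  1  2  1  2  3  4  2  4  5  2  5  3  4  3  3
Maximum is 5.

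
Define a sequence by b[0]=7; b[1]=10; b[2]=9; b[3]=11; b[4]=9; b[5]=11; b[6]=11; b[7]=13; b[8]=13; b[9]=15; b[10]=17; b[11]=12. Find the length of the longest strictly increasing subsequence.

6

Track the smallest tail for each achievable length (strict):
7 → extends → [7]
10 → extends → [7, 10]
9 → replaces 10 → [7, 9]
11 → extends → [7, 9, 11]
9 → already a tail → [7, 9, 11]
11 → already a tail → [7, 9, 11]
11 → already a tail → [7, 9, 11]
13 → extends → [7, 9, 11, 13]
13 → already a tail → [7, 9, 11, 13]
15 → extends → [7, 9, 11, 13, 15]
17 → extends → [7, 9, 11, 13, 15, 17]
12 → replaces 13 → [7, 9, 11, 12, 15, 17]
Six tails, so the longest strictly increasing subsequence has length 6 (e.g. 7, 10, 11, 13, 15, 17).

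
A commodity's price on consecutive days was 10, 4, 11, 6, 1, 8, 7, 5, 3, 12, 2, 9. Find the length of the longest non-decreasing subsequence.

4

Track the smallest tail for each achievable length (allowing ties):
10 → extends → [10]
4 → replaces 10 → [4]
11 → extends → [4, 11]
6 → replaces 11 → [4, 6]
1 → replaces 4 → [1, 6]
8 → extends → [1, 6, 8]
7 → replaces 8 → [1, 6, 7]
5 → replaces 6 → [1, 5, 7]
3 → replaces 5 → [1, 3, 7]
12 → extends → [1, 3, 7, 12]
2 → replaces 3 → [1, 2, 7, 12]
9 → replaces 12 → [1, 2, 7, 9]
Four tails, so the longest non-decreasing subsequence has length 4 (e.g. 4, 6, 8, 12).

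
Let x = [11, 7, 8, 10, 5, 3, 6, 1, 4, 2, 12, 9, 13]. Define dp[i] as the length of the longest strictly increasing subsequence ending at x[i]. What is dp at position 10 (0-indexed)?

dp[i] = 1 + max{dp[j] : j<i, x[j]<x[i]} (or 1 if no such j):
i:      0  1  2  3  4  5  6  7  8  9 10 11 12
x[i]:  11  7  8 10  5  3  6  1  4  2 12  9 13
dp:     1  1  2  3  1  1  2  1  2  2  4  3  5
At index 10 the value is 4.

4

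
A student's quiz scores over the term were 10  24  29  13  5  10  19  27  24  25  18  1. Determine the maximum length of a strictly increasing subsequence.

Track the smallest tail for each achievable length (strict):
10 → extends → [10]
24 → extends → [10, 24]
29 → extends → [10, 24, 29]
13 → replaces 24 → [10, 13, 29]
5 → replaces 10 → [5, 13, 29]
10 → replaces 13 → [5, 10, 29]
19 → replaces 29 → [5, 10, 19]
27 → extends → [5, 10, 19, 27]
24 → replaces 27 → [5, 10, 19, 24]
25 → extends → [5, 10, 19, 24, 25]
18 → replaces 19 → [5, 10, 18, 24, 25]
1 → replaces 5 → [1, 10, 18, 24, 25]
Five tails, so the longest strictly increasing subsequence has length 5 (e.g. 10, 13, 19, 24, 25).

5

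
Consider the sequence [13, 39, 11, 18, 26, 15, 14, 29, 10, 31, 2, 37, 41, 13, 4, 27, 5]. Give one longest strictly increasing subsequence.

13, 18, 26, 29, 31, 37, 41

Patience tails give the LIS length; then backtrack through the dp parents:
13 → extends → [13]
39 → extends → [13, 39]
11 → replaces 13 → [11, 39]
18 → replaces 39 → [11, 18]
26 → extends → [11, 18, 26]
15 → replaces 18 → [11, 15, 26]
14 → replaces 15 → [11, 14, 26]
29 → extends → [11, 14, 26, 29]
10 → replaces 11 → [10, 14, 26, 29]
31 → extends → [10, 14, 26, 29, 31]
2 → replaces 10 → [2, 14, 26, 29, 31]
37 → extends → [2, 14, 26, 29, 31, 37]
41 → extends → [2, 14, 26, 29, 31, 37, 41]
13 → replaces 14 → [2, 13, 26, 29, 31, 37, 41]
4 → replaces 13 → [2, 4, 26, 29, 31, 37, 41]
27 → replaces 29 → [2, 4, 26, 27, 31, 37, 41]
5 → replaces 26 → [2, 4, 5, 27, 31, 37, 41]
Length 7; one witness is 13, 18, 26, 29, 31, 37, 41.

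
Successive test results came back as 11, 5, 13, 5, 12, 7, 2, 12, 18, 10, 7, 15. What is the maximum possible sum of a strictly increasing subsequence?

42

Let S[i] be the best sum of a strictly increasing subsequence ending at i:
i:      1  2  3  4  5  6  7  8  9 10 11 12
a[i]:  11  5 13  5 12  7  2 12 18 10  7 15
S:     11  5 24  5 23 12  2 24 42 22 12 39
Maximum is 42 (e.g. 5 + 7 + 12 + 18).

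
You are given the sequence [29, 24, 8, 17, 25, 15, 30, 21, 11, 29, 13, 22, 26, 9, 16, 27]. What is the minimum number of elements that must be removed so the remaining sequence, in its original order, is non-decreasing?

Fewest deletions = n − (longest non-decreasing subsequence).
i:      1  2  3  4  5  6  7  8  9 10 11 12 13 14 15 16
a[i]:  29 24  8 17 25 15 30 21 11 29 13 22 26  9 16 27
dp:     1  1  1  2  3  2  4  3  2  4  3  4  5  2  4  6
max dp = 6, so deletions = 16 − 6 = 10.

10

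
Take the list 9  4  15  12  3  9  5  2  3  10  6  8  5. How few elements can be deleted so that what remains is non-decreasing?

9

Fewest deletions = n − (longest non-decreasing subsequence).
i:      1  2  3  4  5  6  7  8  9 10 11 12 13
a[i]:   9  4 15 12  3  9  5  2  3 10  6  8  5
dp:     1  1  2  2  1  2  2  1  2  3  3  4  3
max dp = 4, so deletions = 13 − 4 = 9.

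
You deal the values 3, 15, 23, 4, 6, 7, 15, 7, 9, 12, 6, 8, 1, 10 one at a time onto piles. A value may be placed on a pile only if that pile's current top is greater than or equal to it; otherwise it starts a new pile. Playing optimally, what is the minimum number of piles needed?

6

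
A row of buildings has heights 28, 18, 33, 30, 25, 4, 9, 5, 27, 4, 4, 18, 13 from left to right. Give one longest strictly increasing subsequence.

18, 25, 27

Patience tails give the LIS length; then backtrack through the dp parents:
28 → extends → [28]
18 → replaces 28 → [18]
33 → extends → [18, 33]
30 → replaces 33 → [18, 30]
25 → replaces 30 → [18, 25]
4 → replaces 18 → [4, 25]
9 → replaces 25 → [4, 9]
5 → replaces 9 → [4, 5]
27 → extends → [4, 5, 27]
4 → already a tail → [4, 5, 27]
4 → already a tail → [4, 5, 27]
18 → replaces 27 → [4, 5, 18]
13 → replaces 18 → [4, 5, 13]
Length 3; one witness is 18, 25, 27.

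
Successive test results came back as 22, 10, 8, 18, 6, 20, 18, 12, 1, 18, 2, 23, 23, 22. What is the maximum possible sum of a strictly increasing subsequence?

71

Let S[i] be the best sum of a strictly increasing subsequence ending at i:
i:      1  2  3  4  5  6  7  8  9 10 11 12 13 14
a[i]:  22 10  8 18  6 20 18 12  1 18  2 23 23 22
S:     22 10  8 28  6 48 28 22  1 40  3 71 71 70
Maximum is 71 (e.g. 10 + 18 + 20 + 23).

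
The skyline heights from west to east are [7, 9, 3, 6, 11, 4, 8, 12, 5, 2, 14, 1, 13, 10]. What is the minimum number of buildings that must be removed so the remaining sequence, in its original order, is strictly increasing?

Fewest deletions = n − (longest strictly increasing subsequence).
Patience tails:
7 → extends → [7]
9 → extends → [7, 9]
3 → replaces 7 → [3, 9]
6 → replaces 9 → [3, 6]
11 → extends → [3, 6, 11]
4 → replaces 6 → [3, 4, 11]
8 → replaces 11 → [3, 4, 8]
12 → extends → [3, 4, 8, 12]
5 → replaces 8 → [3, 4, 5, 12]
2 → replaces 3 → [2, 4, 5, 12]
14 → extends → [2, 4, 5, 12, 14]
1 → replaces 2 → [1, 4, 5, 12, 14]
13 → replaces 14 → [1, 4, 5, 12, 13]
10 → replaces 12 → [1, 4, 5, 10, 13]
Longest strictly increasing subsequence has length 5, so deletions = 14 − 5 = 9.

9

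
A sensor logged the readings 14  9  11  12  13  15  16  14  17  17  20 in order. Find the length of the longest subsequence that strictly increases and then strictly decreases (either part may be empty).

inc[i] = longest strictly increasing subsequence ending at i; dec[i] = longest strictly decreasing subsequence starting at i:
i:      1  2  3  4  5  6  7  8  9 10 11
a[i]:  14  9 11 12 13 15 16 14 17 17 20
inc:    1  1  2  3  4  5  6  5  7  7  8
dec:    2  1  1  1  1  2  2  1  1  1  1
Best peak at i=11 (value 20): inc=8, dec=1, length 8+1−1 = 8.

8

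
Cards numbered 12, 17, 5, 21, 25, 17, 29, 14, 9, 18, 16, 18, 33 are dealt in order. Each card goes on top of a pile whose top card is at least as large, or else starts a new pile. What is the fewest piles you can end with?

6

The minimum number of non-increasing subsequences covering a sequence equals the length of its longest strictly increasing subsequence.
LIS length is 6 (e.g. 12, 17, 21, 25, 29, 33), so 6 piles are needed.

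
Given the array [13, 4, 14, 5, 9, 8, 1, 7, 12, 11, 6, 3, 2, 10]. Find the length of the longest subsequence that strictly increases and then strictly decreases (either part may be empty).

8

inc[i] = longest strictly increasing subsequence ending at i; dec[i] = longest strictly decreasing subsequence starting at i:
i:      1  2  3  4  5  6  7  8  9 10 11 12 13 14
a[i]:  13  4 14  5  9  8  1  7 12 11  6  3  2 10
inc:    1  1  2  2  3  3  1  3  4  4  3  2  2  4
dec:    7  3  7  3  6  5  1  4  5  4  3  2  1  1
Best peak at i=3 (value 14): inc=2, dec=7, length 2+7−1 = 8.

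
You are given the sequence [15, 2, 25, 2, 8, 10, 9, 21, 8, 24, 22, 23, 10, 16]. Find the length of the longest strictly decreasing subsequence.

4

Negate each value so 'decreasing' becomes 'increasing', then run patience tails on the negated sequence:
-15 → extends → [-15]
-2 → extends → [-15, -2]
-25 → replaces -15 → [-25, -2]
-2 → already a tail → [-25, -2]
-8 → replaces -2 → [-25, -8]
-10 → replaces -8 → [-25, -10]
-9 → extends → [-25, -10, -9]
-21 → replaces -10 → [-25, -21, -9]
-8 → extends → [-25, -21, -9, -8]
-24 → replaces -21 → [-25, -24, -9, -8]
-22 → replaces -9 → [-25, -24, -22, -8]
-23 → replaces -22 → [-25, -24, -23, -8]
-10 → replaces -8 → [-25, -24, -23, -10]
-16 → replaces -10 → [-25, -24, -23, -16]
Four tails, so the longest strictly decreasing subsequence of the original has length 4.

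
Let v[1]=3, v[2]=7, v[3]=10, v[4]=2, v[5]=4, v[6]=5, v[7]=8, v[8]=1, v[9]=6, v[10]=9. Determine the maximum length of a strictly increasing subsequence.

5

Track the smallest tail for each achievable length (strict):
3 → extends → [3]
7 → extends → [3, 7]
10 → extends → [3, 7, 10]
2 → replaces 3 → [2, 7, 10]
4 → replaces 7 → [2, 4, 10]
5 → replaces 10 → [2, 4, 5]
8 → extends → [2, 4, 5, 8]
1 → replaces 2 → [1, 4, 5, 8]
6 → replaces 8 → [1, 4, 5, 6]
9 → extends → [1, 4, 5, 6, 9]
Five tails, so the longest strictly increasing subsequence has length 5 (e.g. 3, 4, 5, 8, 9).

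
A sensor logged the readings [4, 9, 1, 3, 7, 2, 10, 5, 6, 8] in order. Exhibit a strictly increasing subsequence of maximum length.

Patience tails give the LIS length; then backtrack through the dp parents:
4 → extends → [4]
9 → extends → [4, 9]
1 → replaces 4 → [1, 9]
3 → replaces 9 → [1, 3]
7 → extends → [1, 3, 7]
2 → replaces 3 → [1, 2, 7]
10 → extends → [1, 2, 7, 10]
5 → replaces 7 → [1, 2, 5, 10]
6 → replaces 10 → [1, 2, 5, 6]
8 → extends → [1, 2, 5, 6, 8]
Length 5; one witness is 1, 3, 5, 6, 8.

1, 3, 5, 6, 8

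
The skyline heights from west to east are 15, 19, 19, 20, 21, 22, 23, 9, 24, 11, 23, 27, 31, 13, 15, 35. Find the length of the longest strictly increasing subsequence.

Let dp[i] be the length of the longest such subsequence ending at index i:
i:      1  2  3  4  5  6  7  8  9 10 11 12 13 14 15 16
a[i]:  15 19 19 20 21 22 23  9 24 11 23 27 31 13 15 35
dp:     1  2  2  3  4  5  6  1  7  2  6  8  9  3  4 10
Maximum dp value is 10.

10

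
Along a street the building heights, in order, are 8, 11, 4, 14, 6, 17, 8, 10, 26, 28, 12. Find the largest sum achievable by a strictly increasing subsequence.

Let S[i] be the best sum of a strictly increasing subsequence ending at i:
i:       1   2   3   4   5   6   7   8   9  10  11
a[i]:    8  11   4  14   6  17   8  10  26  28  12
S:       8  19   4  33  10  50  18  28  76 104  40
Maximum is 104 (e.g. 8 + 11 + 14 + 17 + 26 + 28).

104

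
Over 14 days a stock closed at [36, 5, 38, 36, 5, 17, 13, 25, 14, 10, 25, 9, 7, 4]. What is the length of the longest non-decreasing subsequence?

Let dp[i] be the length of the longest such subsequence ending at index i:
i:      1  2  3  4  5  6  7  8  9 10 11 12 13 14
a[i]:  36  5 38 36  5 17 13 25 14 10 25  9  7  4
dp:     1  1  2  2  2  3  3  4  4  3  5  3  3  1
Maximum dp value is 5.

5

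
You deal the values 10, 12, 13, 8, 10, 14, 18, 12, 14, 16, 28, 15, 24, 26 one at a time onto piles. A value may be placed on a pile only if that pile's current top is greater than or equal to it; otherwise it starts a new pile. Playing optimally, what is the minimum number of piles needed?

7

Place each on the leftmost legal pile:
10 → new pile 1 (tops now [10])
12 → new pile 2 (tops now [10, 12])
13 → new pile 3 (tops now [10, 12, 13])
8 → pile 1 (tops now [8, 12, 13])
10 → pile 2 (tops now [8, 10, 13])
14 → new pile 4 (tops now [8, 10, 13, 14])
18 → new pile 5 (tops now [8, 10, 13, 14, 18])
12 → pile 3 (tops now [8, 10, 12, 14, 18])
14 → pile 4 (tops now [8, 10, 12, 14, 18])
16 → pile 5 (tops now [8, 10, 12, 14, 16])
28 → new pile 6 (tops now [8, 10, 12, 14, 16, 28])
15 → pile 5 (tops now [8, 10, 12, 14, 15, 28])
24 → pile 6 (tops now [8, 10, 12, 14, 15, 24])
26 → new pile 7 (tops now [8, 10, 12, 14, 15, 24, 26])
Seven piles.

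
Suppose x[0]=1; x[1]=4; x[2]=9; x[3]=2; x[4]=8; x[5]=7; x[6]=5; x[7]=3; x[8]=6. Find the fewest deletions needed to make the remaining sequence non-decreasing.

Fewest deletions = n − (longest non-decreasing subsequence).
i:     0 1 2 3 4 5 6 7 8
x[i]:  1 4 9 2 8 7 5 3 6
dp:    1 2 3 2 3 3 3 3 4
max dp = 4, so deletions = 9 − 4 = 5.

5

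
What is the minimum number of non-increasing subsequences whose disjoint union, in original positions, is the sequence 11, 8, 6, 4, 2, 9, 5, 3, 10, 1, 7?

The minimum number of non-increasing subsequences covering a sequence equals the length of its longest strictly increasing subsequence.
LIS length is 3 (e.g. 8, 9, 10), so 3 piles are needed.

3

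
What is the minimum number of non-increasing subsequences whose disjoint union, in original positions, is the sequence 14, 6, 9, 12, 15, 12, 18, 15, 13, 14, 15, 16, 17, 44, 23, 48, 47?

Place each on the leftmost legal pile:
14 → new pile 1 (tops now [14])
6 → pile 1 (tops now [6])
9 → new pile 2 (tops now [6, 9])
12 → new pile 3 (tops now [6, 9, 12])
15 → new pile 4 (tops now [6, 9, 12, 15])
12 → pile 3 (tops now [6, 9, 12, 15])
18 → new pile 5 (tops now [6, 9, 12, 15, 18])
15 → pile 4 (tops now [6, 9, 12, 15, 18])
13 → pile 4 (tops now [6, 9, 12, 13, 18])
14 → pile 5 (tops now [6, 9, 12, 13, 14])
15 → new pile 6 (tops now [6, 9, 12, 13, 14, 15])
16 → new pile 7 (tops now [6, 9, 12, 13, 14, 15, 16])
17 → new pile 8 (tops now [6, 9, 12, 13, 14, 15, 16, 17])
44 → new pile 9 (tops now [6, 9, 12, 13, 14, 15, 16, 17, 44])
23 → pile 9 (tops now [6, 9, 12, 13, 14, 15, 16, 17, 23])
48 → new pile 10 (tops now [6, 9, 12, 13, 14, 15, 16, 17, 23, 48])
47 → pile 10 (tops now [6, 9, 12, 13, 14, 15, 16, 17, 23, 47])
Ten piles.

10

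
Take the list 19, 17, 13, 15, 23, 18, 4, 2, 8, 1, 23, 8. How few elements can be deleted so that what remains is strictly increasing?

Fewest deletions = n − (longest strictly increasing subsequence).
Patience tails:
19 → extends → [19]
17 → replaces 19 → [17]
13 → replaces 17 → [13]
15 → extends → [13, 15]
23 → extends → [13, 15, 23]
18 → replaces 23 → [13, 15, 18]
4 → replaces 13 → [4, 15, 18]
2 → replaces 4 → [2, 15, 18]
8 → replaces 15 → [2, 8, 18]
1 → replaces 2 → [1, 8, 18]
23 → extends → [1, 8, 18, 23]
8 → already a tail → [1, 8, 18, 23]
Longest strictly increasing subsequence has length 4, so deletions = 12 − 4 = 8.

8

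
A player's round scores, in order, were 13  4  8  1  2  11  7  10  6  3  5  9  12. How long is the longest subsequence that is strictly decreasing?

Let dp[i] be the longest strictly decreasing subsequence ending at i:
i:      1  2  3  4  5  6  7  8  9 10 11 12 13
a[i]:  13  4  8  1  2 11  7 10  6  3  5  9 12
dp:     1  2  2  3  3  2  3  3  4  5  5  4  2
Maximum is 5.

5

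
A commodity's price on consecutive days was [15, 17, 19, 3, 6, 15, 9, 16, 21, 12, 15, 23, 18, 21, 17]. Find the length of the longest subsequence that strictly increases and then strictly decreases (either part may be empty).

8

inc[i] = longest strictly increasing subsequence ending at i; dec[i] = longest strictly decreasing subsequence starting at i:
i:      1  2  3  4  5  6  7  8  9 10 11 12 13 14 15
a[i]:  15 17 19  3  6 15  9 16 21 12 15 23 18 21 17
inc:    1  2  3  1  2  3  3  4  5  4  5  6  6  7  6
dec:    2  3  3  1  1  2  1  2  3  1  1  3  2  2  1
Best peak at i=12 (value 23): inc=6, dec=3, length 6+3−1 = 8.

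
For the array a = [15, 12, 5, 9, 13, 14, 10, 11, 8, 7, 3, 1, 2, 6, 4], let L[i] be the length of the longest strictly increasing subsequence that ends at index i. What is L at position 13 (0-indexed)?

dp[i] = 1 + max{dp[j] : j<i, a[j]<a[i]} (or 1 if no such j):
i:      0  1  2  3  4  5  6  7  8  9 10 11 12 13 14
a[i]:  15 12  5  9 13 14 10 11  8  7  3  1  2  6  4
dp:     1  1  1  2  3  4  3  4  2  2  1  1  2  3  3
At index 13 the value is 3.

3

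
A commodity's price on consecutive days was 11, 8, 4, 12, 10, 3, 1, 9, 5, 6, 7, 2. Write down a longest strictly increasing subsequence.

4, 5, 6, 7

Patience tails give the LIS length; then backtrack through the dp parents:
11 → extends → [11]
8 → replaces 11 → [8]
4 → replaces 8 → [4]
12 → extends → [4, 12]
10 → replaces 12 → [4, 10]
3 → replaces 4 → [3, 10]
1 → replaces 3 → [1, 10]
9 → replaces 10 → [1, 9]
5 → replaces 9 → [1, 5]
6 → extends → [1, 5, 6]
7 → extends → [1, 5, 6, 7]
2 → replaces 5 → [1, 2, 6, 7]
Length 4; one witness is 4, 5, 6, 7.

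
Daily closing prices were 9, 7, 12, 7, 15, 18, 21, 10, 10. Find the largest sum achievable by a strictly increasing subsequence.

75

Let S[i] be the best sum of a strictly increasing subsequence ending at i:
i:      1  2  3  4  5  6  7  8  9
a[i]:   9  7 12  7 15 18 21 10 10
S:      9  7 21  7 36 54 75 19 19
Maximum is 75 (e.g. 9 + 12 + 15 + 18 + 21).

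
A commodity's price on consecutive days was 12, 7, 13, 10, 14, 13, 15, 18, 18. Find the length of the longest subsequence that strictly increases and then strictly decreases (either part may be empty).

5

inc[i] = longest strictly increasing subsequence ending at i; dec[i] = longest strictly decreasing subsequence starting at i:
i:      1  2  3  4  5  6  7  8  9
a[i]:  12  7 13 10 14 13 15 18 18
inc:    1  1  2  2  3  3  4  5  5
dec:    2  1  2  1  2  1  1  1  1
Best peak at i=8 (value 18): inc=5, dec=1, length 5+1−1 = 5.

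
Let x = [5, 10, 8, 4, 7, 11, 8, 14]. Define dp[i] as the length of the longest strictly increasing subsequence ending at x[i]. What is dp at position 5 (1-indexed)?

dp[i] = 1 + max{dp[j] : j<i, x[j]<x[i]} (or 1 if no such j):
i:      1  2  3  4  5  6  7  8
x[i]:   5 10  8  4  7 11  8 14
dp:     1  2  2  1  2  3  3  4
At index 5 the value is 2.

2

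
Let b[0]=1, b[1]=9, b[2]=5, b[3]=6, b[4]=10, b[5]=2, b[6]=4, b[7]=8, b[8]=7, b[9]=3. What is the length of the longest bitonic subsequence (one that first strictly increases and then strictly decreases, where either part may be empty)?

inc[i] = longest strictly increasing subsequence ending at i; dec[i] = longest strictly decreasing subsequence starting at i:
i:      0  1  2  3  4  5  6  7  8  9
b[i]:   1  9  5  6 10  2  4  8  7  3
inc:    1  2  2  3  4  2  3  4  4  3
dec:    1  4  3  3  4  1  2  3  2  1
Best peak at i=4 (value 10): inc=4, dec=4, length 4+4−1 = 7.

7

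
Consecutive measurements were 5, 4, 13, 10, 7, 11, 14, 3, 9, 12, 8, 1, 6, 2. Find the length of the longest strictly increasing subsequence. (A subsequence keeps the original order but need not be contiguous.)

Track the smallest tail for each achievable length (strict):
5 → extends → [5]
4 → replaces 5 → [4]
13 → extends → [4, 13]
10 → replaces 13 → [4, 10]
7 → replaces 10 → [4, 7]
11 → extends → [4, 7, 11]
14 → extends → [4, 7, 11, 14]
3 → replaces 4 → [3, 7, 11, 14]
9 → replaces 11 → [3, 7, 9, 14]
12 → replaces 14 → [3, 7, 9, 12]
8 → replaces 9 → [3, 7, 8, 12]
1 → replaces 3 → [1, 7, 8, 12]
6 → replaces 7 → [1, 6, 8, 12]
2 → replaces 6 → [1, 2, 8, 12]
Four tails, so the longest strictly increasing subsequence has length 4 (e.g. 5, 10, 11, 14).

4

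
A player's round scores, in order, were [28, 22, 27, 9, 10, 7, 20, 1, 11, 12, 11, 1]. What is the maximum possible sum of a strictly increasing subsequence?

49

Let S[i] be the best sum of a strictly increasing subsequence ending at i:
i:      1  2  3  4  5  6  7  8  9 10 11 12
a[i]:  28 22 27  9 10  7 20  1 11 12 11  1
S:     28 22 49  9 19  7 39  1 30 42 30  1
Maximum is 49 (e.g. 22 + 27).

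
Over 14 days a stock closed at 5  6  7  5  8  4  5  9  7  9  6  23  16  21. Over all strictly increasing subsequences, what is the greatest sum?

Let S[i] be the best sum of a strictly increasing subsequence ending at i:
i:      1  2  3  4  5  6  7  8  9 10 11 12 13 14
a[i]:   5  6  7  5  8  4  5  9  7  9  6 23 16 21
S:      5 11 18  5 26  4  9 35 18 35 15 58 51 72
Maximum is 72 (e.g. 5 + 6 + 7 + 8 + 9 + 16 + 21).

72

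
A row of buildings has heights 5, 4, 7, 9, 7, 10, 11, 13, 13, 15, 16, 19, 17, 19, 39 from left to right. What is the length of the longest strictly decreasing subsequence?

2

Negate each value so 'decreasing' becomes 'increasing', then run patience tails on the negated sequence:
-5 → extends → [-5]
-4 → extends → [-5, -4]
-7 → replaces -5 → [-7, -4]
-9 → replaces -7 → [-9, -4]
-7 → replaces -4 → [-9, -7]
-10 → replaces -9 → [-10, -7]
-11 → replaces -10 → [-11, -7]
-13 → replaces -11 → [-13, -7]
-13 → already a tail → [-13, -7]
-15 → replaces -13 → [-15, -7]
-16 → replaces -15 → [-16, -7]
-19 → replaces -16 → [-19, -7]
-17 → replaces -7 → [-19, -17]
-19 → already a tail → [-19, -17]
-39 → replaces -19 → [-39, -17]
Two tails, so the longest strictly decreasing subsequence of the original has length 2.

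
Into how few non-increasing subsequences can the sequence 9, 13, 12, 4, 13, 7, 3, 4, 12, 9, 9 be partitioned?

3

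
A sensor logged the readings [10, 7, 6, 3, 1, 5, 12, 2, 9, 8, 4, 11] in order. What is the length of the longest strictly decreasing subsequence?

5

Negate each value so 'decreasing' becomes 'increasing', then run patience tails on the negated sequence:
-10 → extends → [-10]
-7 → extends → [-10, -7]
-6 → extends → [-10, -7, -6]
-3 → extends → [-10, -7, -6, -3]
-1 → extends → [-10, -7, -6, -3, -1]
-5 → replaces -3 → [-10, -7, -6, -5, -1]
-12 → replaces -10 → [-12, -7, -6, -5, -1]
-2 → replaces -1 → [-12, -7, -6, -5, -2]
-9 → replaces -7 → [-12, -9, -6, -5, -2]
-8 → replaces -6 → [-12, -9, -8, -5, -2]
-4 → replaces -2 → [-12, -9, -8, -5, -4]
-11 → replaces -9 → [-12, -11, -8, -5, -4]
Five tails, so the longest strictly decreasing subsequence of the original has length 5.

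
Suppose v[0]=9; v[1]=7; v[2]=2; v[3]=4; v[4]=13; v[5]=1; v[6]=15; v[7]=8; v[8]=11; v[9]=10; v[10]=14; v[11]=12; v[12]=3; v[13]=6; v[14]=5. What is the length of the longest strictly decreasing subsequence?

5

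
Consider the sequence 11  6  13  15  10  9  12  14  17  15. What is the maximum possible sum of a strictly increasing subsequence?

59

Let S[i] be the best sum of a strictly increasing subsequence ending at i:
i:      1  2  3  4  5  6  7  8  9 10
a[i]:  11  6 13 15 10  9 12 14 17 15
S:     11  6 24 39 16 15 28 42 59 57
Maximum is 59 (e.g. 6 + 10 + 12 + 14 + 17).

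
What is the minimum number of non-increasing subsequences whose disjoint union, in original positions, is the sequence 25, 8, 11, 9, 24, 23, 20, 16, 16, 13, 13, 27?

The minimum number of non-increasing subsequences covering a sequence equals the length of its longest strictly increasing subsequence.
LIS length is 4 (e.g. 8, 11, 24, 27), so 4 piles are needed.

4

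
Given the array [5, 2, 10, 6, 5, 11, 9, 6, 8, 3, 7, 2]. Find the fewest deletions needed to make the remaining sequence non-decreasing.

Fewest deletions = n − (longest non-decreasing subsequence).
i:      1  2  3  4  5  6  7  8  9 10 11 12
a[i]:   5  2 10  6  5 11  9  6  8  3  7  2
dp:     1  1  2  2  2  3  3  3  4  2  4  2
max dp = 4, so deletions = 12 − 4 = 8.

8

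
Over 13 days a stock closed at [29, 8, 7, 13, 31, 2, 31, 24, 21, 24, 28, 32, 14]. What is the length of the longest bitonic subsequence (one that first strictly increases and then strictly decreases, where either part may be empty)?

7

inc[i] = longest strictly increasing subsequence ending at i; dec[i] = longest strictly decreasing subsequence starting at i:
i:      1  2  3  4  5  6  7  8  9 10 11 12 13
a[i]:  29  8  7 13 31  2 31 24 21 24 28 32 14
inc:    1  1  1  2  3  1  3  3  3  4  5  6  3
dec:    4  3  2  2  4  1  4  3  2  2  2  2  1
Best peak at i=12 (value 32): inc=6, dec=2, length 6+2−1 = 7.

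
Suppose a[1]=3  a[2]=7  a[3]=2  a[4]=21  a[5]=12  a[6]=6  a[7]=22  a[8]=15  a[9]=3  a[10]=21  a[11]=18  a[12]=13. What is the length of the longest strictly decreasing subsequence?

4

Let dp[i] be the longest strictly decreasing subsequence ending at i:
i:      1  2  3  4  5  6  7  8  9 10 11 12
a[i]:   3  7  2 21 12  6 22 15  3 21 18 13
dp:     1  1  2  1  2  3  1  2  4  2  3  4
Maximum is 4.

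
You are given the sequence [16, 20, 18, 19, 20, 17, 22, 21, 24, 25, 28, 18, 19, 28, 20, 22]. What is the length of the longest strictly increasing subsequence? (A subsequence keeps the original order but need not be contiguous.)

Track the smallest tail for each achievable length (strict):
16 → extends → [16]
20 → extends → [16, 20]
18 → replaces 20 → [16, 18]
19 → extends → [16, 18, 19]
20 → extends → [16, 18, 19, 20]
17 → replaces 18 → [16, 17, 19, 20]
22 → extends → [16, 17, 19, 20, 22]
21 → replaces 22 → [16, 17, 19, 20, 21]
24 → extends → [16, 17, 19, 20, 21, 24]
25 → extends → [16, 17, 19, 20, 21, 24, 25]
28 → extends → [16, 17, 19, 20, 21, 24, 25, 28]
18 → replaces 19 → [16, 17, 18, 20, 21, 24, 25, 28]
19 → replaces 20 → [16, 17, 18, 19, 21, 24, 25, 28]
28 → already a tail → [16, 17, 18, 19, 21, 24, 25, 28]
20 → replaces 21 → [16, 17, 18, 19, 20, 24, 25, 28]
22 → replaces 24 → [16, 17, 18, 19, 20, 22, 25, 28]
Eight tails, so the longest strictly increasing subsequence has length 8 (e.g. 16, 18, 19, 20, 22, 24, 25, 28).

8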